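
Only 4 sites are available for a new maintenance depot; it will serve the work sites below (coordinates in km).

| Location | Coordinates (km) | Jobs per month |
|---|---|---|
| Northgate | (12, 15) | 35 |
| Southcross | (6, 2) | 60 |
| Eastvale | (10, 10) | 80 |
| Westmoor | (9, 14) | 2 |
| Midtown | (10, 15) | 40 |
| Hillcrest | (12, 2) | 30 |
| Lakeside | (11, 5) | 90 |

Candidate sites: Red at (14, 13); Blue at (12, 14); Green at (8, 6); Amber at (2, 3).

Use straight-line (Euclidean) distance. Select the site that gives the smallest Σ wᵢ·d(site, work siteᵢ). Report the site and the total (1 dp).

Total weighted distance at each candidate:
  Red (14, 13): total = 2608.5
  Blue (12, 14): total = 2468.2
  Green (8, 6): total = 1810.0
  Amber (2, 3): total = 3378.7
Minimum is at Green with total 1810.0 km.

Green, total 1810.0 km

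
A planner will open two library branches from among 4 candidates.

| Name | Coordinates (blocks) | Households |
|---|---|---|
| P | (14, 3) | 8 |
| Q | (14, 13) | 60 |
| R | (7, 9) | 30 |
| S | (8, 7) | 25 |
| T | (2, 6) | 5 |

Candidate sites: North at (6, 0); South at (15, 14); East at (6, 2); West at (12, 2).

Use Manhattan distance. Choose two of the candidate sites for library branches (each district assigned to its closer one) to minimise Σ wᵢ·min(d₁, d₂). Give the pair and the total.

Evaluate every pair (each demand assigned to the nearer of the two):
  {South, East}: total = 647
  {North, South}: total = 783
  {South, West}: total = 799
  {East, West}: total = 1259
  {North, West}: total = 1379
  {North, East}: total = 1667
Best pair: {South, East} with total 647.

{South, East}, total 647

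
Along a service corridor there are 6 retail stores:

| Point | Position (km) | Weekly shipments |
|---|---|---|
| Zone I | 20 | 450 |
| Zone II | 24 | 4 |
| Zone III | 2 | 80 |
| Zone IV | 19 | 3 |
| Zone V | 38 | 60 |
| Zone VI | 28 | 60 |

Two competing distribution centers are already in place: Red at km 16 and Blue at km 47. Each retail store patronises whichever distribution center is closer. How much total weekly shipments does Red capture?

The indifferent point is the midpoint (16+47)/2 = 31.5; retail stores left of it (closer to Red at 16) go to Red, those right go to Blue.
  Zone III at 2 (w=80) → Red
  Zone IV at 19 (w=3) → Red
  Zone I at 20 (w=450) → Red
  Zone II at 24 (w=4) → Red
  Zone VI at 28 (w=60) → Red
  Zone V at 38 (w=60) → Blue
Red captures 597; Blue captures 60.

597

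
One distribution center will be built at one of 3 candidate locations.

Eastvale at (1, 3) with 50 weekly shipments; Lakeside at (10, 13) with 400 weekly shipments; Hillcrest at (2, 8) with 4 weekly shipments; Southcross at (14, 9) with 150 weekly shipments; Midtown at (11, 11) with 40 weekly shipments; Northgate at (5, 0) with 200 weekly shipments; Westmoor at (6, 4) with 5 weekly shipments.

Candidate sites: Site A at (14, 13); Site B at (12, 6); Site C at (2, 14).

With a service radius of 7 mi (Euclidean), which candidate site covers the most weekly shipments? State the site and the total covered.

Site A, covering 590

Coverage radius r = 7 mi; a point is covered iff (Δx)²+(Δy)² ≤ 7² = 49.
  Site A (14, 13): covers {Lakeside, Southcross, Midtown} → 590
  Site B (12, 6): covers {Southcross, Midtown, Westmoor} → 195
  Site C (2, 14): covers {Hillcrest} → 4
Maximum coverage at Site A: 590 weekly shipments.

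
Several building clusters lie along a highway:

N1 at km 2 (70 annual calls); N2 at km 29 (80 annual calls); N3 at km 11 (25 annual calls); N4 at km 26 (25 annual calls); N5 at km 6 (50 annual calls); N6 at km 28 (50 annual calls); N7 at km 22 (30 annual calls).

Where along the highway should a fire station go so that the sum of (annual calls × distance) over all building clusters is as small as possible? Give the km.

For a sum of weighted absolute distances on a line, the optimum is the weighted median (not the mean). Total weight W = 330; half-weight = 165.
Sort by position and accumulate weight:
  km 2 (N1, w=70) → cum 70
  km 6 (N5, w=50) → cum 120
  km 11 (N3, w=25) → cum 145
  km 22 (N7, w=30) → cum 175  ≥ 165 → median here
  km 26 (N4, w=25) → cum 200
  km 28 (N6, w=50) → cum 250
  km 29 (N2, w=80) → cum 330
Optimal location: km 22.

x = 22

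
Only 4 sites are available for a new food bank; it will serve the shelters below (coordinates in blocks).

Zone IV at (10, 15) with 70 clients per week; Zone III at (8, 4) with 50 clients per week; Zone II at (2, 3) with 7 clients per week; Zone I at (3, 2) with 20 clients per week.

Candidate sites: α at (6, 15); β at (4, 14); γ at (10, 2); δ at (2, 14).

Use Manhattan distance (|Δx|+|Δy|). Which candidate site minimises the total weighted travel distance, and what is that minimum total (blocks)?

Total weighted distance at each candidate:
  α (6, 15): total = 1362
  β (4, 14): total = 1541
  γ (10, 2): total = 1313
  δ (2, 14): total = 1767
Minimum is at γ with total 1313 blocks.

γ, total 1313 blocks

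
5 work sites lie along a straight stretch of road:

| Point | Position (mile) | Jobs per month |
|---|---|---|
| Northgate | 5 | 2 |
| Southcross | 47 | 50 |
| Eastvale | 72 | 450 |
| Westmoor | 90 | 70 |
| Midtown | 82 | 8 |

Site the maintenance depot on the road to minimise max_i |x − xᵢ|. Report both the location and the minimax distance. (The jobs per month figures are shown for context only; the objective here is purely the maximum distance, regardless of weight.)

location 47.5, max distance 42.5

The 1-center on a line is the midpoint of the two extreme points: leftmost at 5, rightmost at 90.
Optimal location = (5 + 90)/2 = 47.5; maximum distance = (90 − 5)/2 = 42.5.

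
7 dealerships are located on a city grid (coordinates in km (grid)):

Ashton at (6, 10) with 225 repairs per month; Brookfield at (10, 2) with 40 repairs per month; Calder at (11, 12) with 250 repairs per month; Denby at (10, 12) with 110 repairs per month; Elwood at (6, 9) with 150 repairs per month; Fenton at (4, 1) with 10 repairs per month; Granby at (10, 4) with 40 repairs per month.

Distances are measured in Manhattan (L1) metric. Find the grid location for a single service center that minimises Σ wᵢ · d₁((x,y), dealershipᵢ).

Manhattan distance separates: Σwᵢ(|x−xᵢ|+|y−yᵢ|) = Σwᵢ|x−xᵢ| + Σwᵢ|y−yᵢ|, so x and y are optimised independently as 1-D weighted medians.
Total weight W = 825; half = 412.5.
x-coordinate, sorted with cumulative weight:
  x=4 (Fenton, w=10) cum 10
  x=6 (Ashton, w=225) cum 235
  x=6 (Elwood, w=150) cum 385
  x=10 (Brookfield, w=40) cum 425  ← median
  x=10 (Denby, w=110) cum 535
  x=10 (Granby, w=40) cum 575
  x=11 (Calder, w=250) cum 825
⇒ x* = 10
y-coordinate, sorted with cumulative weight:
  y=1 (Fenton, w=10) cum 10
  y=2 (Brookfield, w=40) cum 50
  y=4 (Granby, w=40) cum 90
  y=9 (Elwood, w=150) cum 240
  y=10 (Ashton, w=225) cum 465  ← median
  y=12 (Calder, w=250) cum 715
  y=12 (Denby, w=110) cum 825
⇒ y* = 10

(10, 10)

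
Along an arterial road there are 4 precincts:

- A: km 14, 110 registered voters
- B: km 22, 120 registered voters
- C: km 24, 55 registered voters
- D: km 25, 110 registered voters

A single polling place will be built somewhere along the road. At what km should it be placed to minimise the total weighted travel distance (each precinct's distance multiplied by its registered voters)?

For a sum of weighted absolute distances on a line, the optimum is the weighted median (not the mean). Total weight W = 395; half-weight = 197.5.
Sort by position and accumulate weight:
  km 14 (A, w=110) → cum 110
  km 22 (B, w=120) → cum 230  ≥ 197.5 → median here
  km 24 (C, w=55) → cum 285
  km 25 (D, w=110) → cum 395
Optimal location: km 22.

x = 22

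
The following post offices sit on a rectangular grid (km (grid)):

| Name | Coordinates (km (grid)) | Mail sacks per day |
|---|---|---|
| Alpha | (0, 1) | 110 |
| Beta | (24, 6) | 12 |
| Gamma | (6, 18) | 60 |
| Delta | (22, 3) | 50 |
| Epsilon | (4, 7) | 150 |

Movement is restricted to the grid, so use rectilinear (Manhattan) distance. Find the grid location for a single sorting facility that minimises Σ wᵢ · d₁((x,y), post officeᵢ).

(4, 7)

Manhattan distance separates: Σwᵢ(|x−xᵢ|+|y−yᵢ|) = Σwᵢ|x−xᵢ| + Σwᵢ|y−yᵢ|, so x and y are optimised independently as 1-D weighted medians.
Total weight W = 382; half = 191.
x-coordinate, sorted with cumulative weight:
  x=0 (Alpha, w=110) cum 110
  x=4 (Epsilon, w=150) cum 260  ← median
  x=6 (Gamma, w=60) cum 320
  x=22 (Delta, w=50) cum 370
  x=24 (Beta, w=12) cum 382
⇒ x* = 4
y-coordinate, sorted with cumulative weight:
  y=1 (Alpha, w=110) cum 110
  y=3 (Delta, w=50) cum 160
  y=6 (Beta, w=12) cum 172
  y=7 (Epsilon, w=150) cum 322  ← median
  y=18 (Gamma, w=60) cum 382
⇒ y* = 7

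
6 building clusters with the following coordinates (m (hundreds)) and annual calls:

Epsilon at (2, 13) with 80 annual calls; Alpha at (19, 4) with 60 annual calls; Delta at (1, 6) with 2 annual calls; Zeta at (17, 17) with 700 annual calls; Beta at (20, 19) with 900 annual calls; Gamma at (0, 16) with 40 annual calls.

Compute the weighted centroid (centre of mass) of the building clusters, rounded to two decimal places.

The minimiser of Σwᵢ‖p−pᵢ‖² is the weighted centroid p* = (Σwᵢpᵢ)/(Σwᵢ).
Σwᵢ = 1782.
Σwᵢxᵢ = 80·2 + 60·19 + 2·1 + 700·17 + 900·20 + 40·0 = 31202.
Σwᵢyᵢ = 80·13 + 60·4 + 2·6 + 700·17 + 900·19 + 40·16 = 30932.
x* = 31202/1782 = 17.51, y* = 30932/1782 = 17.36.

(17.51, 17.36)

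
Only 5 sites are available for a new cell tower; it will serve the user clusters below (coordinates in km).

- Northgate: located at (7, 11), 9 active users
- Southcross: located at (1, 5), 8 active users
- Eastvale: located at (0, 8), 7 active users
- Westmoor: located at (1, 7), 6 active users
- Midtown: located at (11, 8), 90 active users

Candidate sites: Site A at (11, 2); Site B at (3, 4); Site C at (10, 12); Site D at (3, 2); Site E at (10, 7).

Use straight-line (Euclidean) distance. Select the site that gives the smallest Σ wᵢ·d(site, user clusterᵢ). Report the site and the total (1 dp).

Site E, total 370.4 km

Total weighted distance at each candidate:
  Site A (11, 2): total = 867.0
  Site B (3, 4): total = 952.1
  Site C (10, 12): total = 627.9
  Site D (3, 2): total = 1096.8
  Site E (10, 7): total = 370.4
Minimum is at Site E with total 370.4 km.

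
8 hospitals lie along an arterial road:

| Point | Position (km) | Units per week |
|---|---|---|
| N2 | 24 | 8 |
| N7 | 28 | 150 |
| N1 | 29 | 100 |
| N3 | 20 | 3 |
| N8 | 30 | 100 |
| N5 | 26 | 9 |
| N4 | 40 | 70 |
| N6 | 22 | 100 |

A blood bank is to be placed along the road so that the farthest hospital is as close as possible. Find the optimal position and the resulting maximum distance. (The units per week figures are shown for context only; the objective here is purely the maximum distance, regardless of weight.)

location 30, max distance 10

The 1-center on a line is the midpoint of the two extreme points: leftmost at 20, rightmost at 40.
Optimal location = (20 + 40)/2 = 30; maximum distance = (40 − 20)/2 = 10.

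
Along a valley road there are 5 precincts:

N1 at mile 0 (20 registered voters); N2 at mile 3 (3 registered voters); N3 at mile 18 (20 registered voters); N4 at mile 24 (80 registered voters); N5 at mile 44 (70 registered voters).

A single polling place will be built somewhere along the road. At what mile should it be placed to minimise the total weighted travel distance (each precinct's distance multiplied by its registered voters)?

x = 24

For a sum of weighted absolute distances on a line, the optimum is the weighted median (not the mean). Total weight W = 193; half-weight = 96.5.
Sort by position and accumulate weight:
  mile 0 (N1, w=20) → cum 20
  mile 3 (N2, w=3) → cum 23
  mile 18 (N3, w=20) → cum 43
  mile 24 (N4, w=80) → cum 123  ≥ 96.5 → median here
  mile 44 (N5, w=70) → cum 193
Optimal location: mile 24.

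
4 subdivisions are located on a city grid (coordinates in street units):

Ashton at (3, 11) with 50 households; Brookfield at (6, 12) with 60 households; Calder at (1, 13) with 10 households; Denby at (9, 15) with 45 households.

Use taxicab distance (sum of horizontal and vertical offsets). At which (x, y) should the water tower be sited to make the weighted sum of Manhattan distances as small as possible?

Manhattan distance separates: Σwᵢ(|x−xᵢ|+|y−yᵢ|) = Σwᵢ|x−xᵢ| + Σwᵢ|y−yᵢ|, so x and y are optimised independently as 1-D weighted medians.
Total weight W = 165; half = 82.5.
x-coordinate, sorted with cumulative weight:
  x=1 (Calder, w=10) cum 10
  x=3 (Ashton, w=50) cum 60
  x=6 (Brookfield, w=60) cum 120  ← median
  x=9 (Denby, w=45) cum 165
⇒ x* = 6
y-coordinate, sorted with cumulative weight:
  y=11 (Ashton, w=50) cum 50
  y=12 (Brookfield, w=60) cum 110  ← median
  y=13 (Calder, w=10) cum 120
  y=15 (Denby, w=45) cum 165
⇒ y* = 12

(6, 12)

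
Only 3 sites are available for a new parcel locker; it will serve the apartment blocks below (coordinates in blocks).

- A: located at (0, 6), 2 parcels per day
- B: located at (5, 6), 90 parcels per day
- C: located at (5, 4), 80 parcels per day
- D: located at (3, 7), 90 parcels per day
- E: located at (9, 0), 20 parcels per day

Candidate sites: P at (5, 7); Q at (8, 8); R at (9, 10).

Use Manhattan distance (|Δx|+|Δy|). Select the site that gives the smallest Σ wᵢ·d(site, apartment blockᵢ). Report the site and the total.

Total weighted distance at each candidate:
  P (5, 7): total = 742
  Q (8, 8): total = 1750
  R (9, 10): total = 2556
Minimum is at P with total 742 blocks.

P, total 742 blocks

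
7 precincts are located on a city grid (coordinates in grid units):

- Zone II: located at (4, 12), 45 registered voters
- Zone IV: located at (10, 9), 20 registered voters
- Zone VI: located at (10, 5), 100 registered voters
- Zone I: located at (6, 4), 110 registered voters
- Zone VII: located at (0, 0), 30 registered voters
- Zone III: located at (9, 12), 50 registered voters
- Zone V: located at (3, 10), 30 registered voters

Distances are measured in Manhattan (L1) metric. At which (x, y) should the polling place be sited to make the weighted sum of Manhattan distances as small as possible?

(6, 5)

Manhattan distance separates: Σwᵢ(|x−xᵢ|+|y−yᵢ|) = Σwᵢ|x−xᵢ| + Σwᵢ|y−yᵢ|, so x and y are optimised independently as 1-D weighted medians.
Total weight W = 385; half = 192.5.
x-coordinate, sorted with cumulative weight:
  x=0 (Zone VII, w=30) cum 30
  x=3 (Zone V, w=30) cum 60
  x=4 (Zone II, w=45) cum 105
  x=6 (Zone I, w=110) cum 215  ← median
  x=9 (Zone III, w=50) cum 265
  x=10 (Zone IV, w=20) cum 285
  x=10 (Zone VI, w=100) cum 385
⇒ x* = 6
y-coordinate, sorted with cumulative weight:
  y=0 (Zone VII, w=30) cum 30
  y=4 (Zone I, w=110) cum 140
  y=5 (Zone VI, w=100) cum 240  ← median
  y=9 (Zone IV, w=20) cum 260
  y=10 (Zone V, w=30) cum 290
  y=12 (Zone II, w=45) cum 335
  y=12 (Zone III, w=50) cum 385
⇒ y* = 5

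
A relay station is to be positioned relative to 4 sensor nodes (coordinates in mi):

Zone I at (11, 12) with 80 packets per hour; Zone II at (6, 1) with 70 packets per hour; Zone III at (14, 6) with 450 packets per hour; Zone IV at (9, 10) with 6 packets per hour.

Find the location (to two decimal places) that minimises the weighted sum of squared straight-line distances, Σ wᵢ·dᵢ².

(12.63, 6.25)

The minimiser of Σwᵢ‖p−pᵢ‖² is the weighted centroid p* = (Σwᵢpᵢ)/(Σwᵢ).
Σwᵢ = 606.
Σwᵢxᵢ = 80·11 + 70·6 + 450·14 + 6·9 = 7654.
Σwᵢyᵢ = 80·12 + 70·1 + 450·6 + 6·10 = 3790.
x* = 7654/606 = 12.63, y* = 3790/606 = 6.25.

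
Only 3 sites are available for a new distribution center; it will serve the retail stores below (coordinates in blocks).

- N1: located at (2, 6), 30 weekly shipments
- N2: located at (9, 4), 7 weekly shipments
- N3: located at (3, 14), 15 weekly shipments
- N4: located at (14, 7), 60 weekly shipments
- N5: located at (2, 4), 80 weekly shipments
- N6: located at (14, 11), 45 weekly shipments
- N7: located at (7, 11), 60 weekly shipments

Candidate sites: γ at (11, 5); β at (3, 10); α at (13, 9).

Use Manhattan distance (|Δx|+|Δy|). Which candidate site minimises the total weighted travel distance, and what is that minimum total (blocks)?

Total weighted distance at each candidate:
  γ (11, 5): total = 2681
  β (3, 10): total = 2534
  α (13, 9): total = 2783
Minimum is at β with total 2534 blocks.

β, total 2534 blocks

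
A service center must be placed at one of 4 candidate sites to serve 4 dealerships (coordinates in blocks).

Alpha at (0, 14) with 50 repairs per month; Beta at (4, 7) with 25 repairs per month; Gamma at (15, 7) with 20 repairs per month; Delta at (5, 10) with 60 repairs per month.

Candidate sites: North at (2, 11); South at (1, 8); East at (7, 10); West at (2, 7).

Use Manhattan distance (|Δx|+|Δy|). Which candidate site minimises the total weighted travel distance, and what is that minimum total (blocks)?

North, total 980 blocks

Total weighted distance at each candidate:
  North (2, 11): total = 980
  South (1, 8): total = 1110
  East (7, 10): total = 1040
  West (2, 7): total = 1120
Minimum is at North with total 980 blocks.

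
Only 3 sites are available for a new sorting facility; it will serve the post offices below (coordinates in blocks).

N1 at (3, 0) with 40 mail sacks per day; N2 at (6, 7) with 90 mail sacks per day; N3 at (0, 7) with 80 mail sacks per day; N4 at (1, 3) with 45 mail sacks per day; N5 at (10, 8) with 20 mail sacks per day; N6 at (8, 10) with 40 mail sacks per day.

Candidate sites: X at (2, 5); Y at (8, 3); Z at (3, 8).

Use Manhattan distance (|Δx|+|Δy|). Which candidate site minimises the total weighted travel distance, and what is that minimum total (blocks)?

Total weighted distance at each candidate:
  X (2, 5): total = 1895
  Y (8, 3): total = 2555
  Z (3, 8): total = 1735
Minimum is at Z with total 1735 blocks.

Z, total 1735 blocks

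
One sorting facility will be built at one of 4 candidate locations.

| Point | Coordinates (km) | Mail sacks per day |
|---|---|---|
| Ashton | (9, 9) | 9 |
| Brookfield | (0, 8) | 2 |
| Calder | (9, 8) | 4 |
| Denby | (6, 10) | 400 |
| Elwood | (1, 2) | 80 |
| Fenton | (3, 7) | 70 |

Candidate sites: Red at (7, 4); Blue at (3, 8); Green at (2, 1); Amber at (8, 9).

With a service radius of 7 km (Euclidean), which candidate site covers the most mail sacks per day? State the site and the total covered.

Blue, covering 565

Coverage radius r = 7 km; a point is covered iff (Δx)²+(Δy)² ≤ 7² = 49.
  Red (7, 4): covers {Ashton, Calder, Denby, Elwood, Fenton} → 563
  Blue (3, 8): covers {Ashton, Brookfield, Calder, Denby, Elwood, Fenton} → 565
  Green (2, 1): covers {Elwood, Fenton} → 150
  Amber (8, 9): covers {Ashton, Calder, Denby, Fenton} → 483
Maximum coverage at Blue: 565 mail sacks per day.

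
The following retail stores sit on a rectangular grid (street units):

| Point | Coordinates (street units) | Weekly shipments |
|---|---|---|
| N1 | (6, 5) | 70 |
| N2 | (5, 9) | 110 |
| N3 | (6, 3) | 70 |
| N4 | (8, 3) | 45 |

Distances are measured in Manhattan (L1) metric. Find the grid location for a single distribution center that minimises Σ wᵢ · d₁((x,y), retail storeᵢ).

(6, 5)

Manhattan distance separates: Σwᵢ(|x−xᵢ|+|y−yᵢ|) = Σwᵢ|x−xᵢ| + Σwᵢ|y−yᵢ|, so x and y are optimised independently as 1-D weighted medians.
Total weight W = 295; half = 147.5.
x-coordinate, sorted with cumulative weight:
  x=5 (N2, w=110) cum 110
  x=6 (N1, w=70) cum 180  ← median
  x=6 (N3, w=70) cum 250
  x=8 (N4, w=45) cum 295
⇒ x* = 6
y-coordinate, sorted with cumulative weight:
  y=3 (N3, w=70) cum 70
  y=3 (N4, w=45) cum 115
  y=5 (N1, w=70) cum 185  ← median
  y=9 (N2, w=110) cum 295
⇒ y* = 5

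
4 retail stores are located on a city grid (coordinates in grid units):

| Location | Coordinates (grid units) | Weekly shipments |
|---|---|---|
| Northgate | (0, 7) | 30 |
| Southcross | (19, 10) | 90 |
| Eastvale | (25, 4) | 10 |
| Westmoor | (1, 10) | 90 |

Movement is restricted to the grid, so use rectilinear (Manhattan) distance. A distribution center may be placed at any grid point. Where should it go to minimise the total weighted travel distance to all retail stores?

Manhattan distance separates: Σwᵢ(|x−xᵢ|+|y−yᵢ|) = Σwᵢ|x−xᵢ| + Σwᵢ|y−yᵢ|, so x and y are optimised independently as 1-D weighted medians.
Total weight W = 220; half = 110.
x-coordinate, sorted with cumulative weight:
  x=0 (Northgate, w=30) cum 30
  x=1 (Westmoor, w=90) cum 120  ← median
  x=19 (Southcross, w=90) cum 210
  x=25 (Eastvale, w=10) cum 220
⇒ x* = 1
y-coordinate, sorted with cumulative weight:
  y=4 (Eastvale, w=10) cum 10
  y=7 (Northgate, w=30) cum 40
  y=10 (Southcross, w=90) cum 130  ← median
  y=10 (Westmoor, w=90) cum 220
⇒ y* = 10

(1, 10)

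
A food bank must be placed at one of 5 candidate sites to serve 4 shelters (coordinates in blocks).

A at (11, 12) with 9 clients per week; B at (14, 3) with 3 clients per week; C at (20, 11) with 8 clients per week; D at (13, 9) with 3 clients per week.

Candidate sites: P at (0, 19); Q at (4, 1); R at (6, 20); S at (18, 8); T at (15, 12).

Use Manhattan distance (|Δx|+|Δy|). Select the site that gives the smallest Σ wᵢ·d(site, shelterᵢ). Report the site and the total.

T, total 129 blocks

Total weighted distance at each candidate:
  P (0, 19): total = 545
  Q (4, 1): total = 457
  R (6, 20): total = 430
  S (18, 8): total = 184
  T (15, 12): total = 129
Minimum is at T with total 129 blocks.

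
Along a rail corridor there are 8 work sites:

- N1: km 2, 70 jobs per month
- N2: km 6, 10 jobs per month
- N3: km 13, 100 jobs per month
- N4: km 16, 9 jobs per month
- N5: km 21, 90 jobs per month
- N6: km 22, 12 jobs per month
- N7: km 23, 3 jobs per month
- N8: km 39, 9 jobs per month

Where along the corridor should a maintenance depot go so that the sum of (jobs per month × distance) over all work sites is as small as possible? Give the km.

x = 13

For a sum of weighted absolute distances on a line, the optimum is the weighted median (not the mean). Total weight W = 303; half-weight = 151.5.
Sort by position and accumulate weight:
  km 2 (N1, w=70) → cum 70
  km 6 (N2, w=10) → cum 80
  km 13 (N3, w=100) → cum 180  ≥ 151.5 → median here
  km 16 (N4, w=9) → cum 189
  km 21 (N5, w=90) → cum 279
  km 22 (N6, w=12) → cum 291
  km 23 (N7, w=3) → cum 294
  km 39 (N8, w=9) → cum 303
Optimal location: km 13.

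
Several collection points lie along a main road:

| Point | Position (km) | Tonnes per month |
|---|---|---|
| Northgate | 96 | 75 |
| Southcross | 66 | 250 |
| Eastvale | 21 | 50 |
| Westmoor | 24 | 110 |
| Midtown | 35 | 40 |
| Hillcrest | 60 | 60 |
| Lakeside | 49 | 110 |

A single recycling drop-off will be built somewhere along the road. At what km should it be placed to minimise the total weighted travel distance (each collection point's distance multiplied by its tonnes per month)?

For a sum of weighted absolute distances on a line, the optimum is the weighted median (not the mean). Total weight W = 695; half-weight = 347.5.
Sort by position and accumulate weight:
  km 21 (Eastvale, w=50) → cum 50
  km 24 (Westmoor, w=110) → cum 160
  km 35 (Midtown, w=40) → cum 200
  km 49 (Lakeside, w=110) → cum 310
  km 60 (Hillcrest, w=60) → cum 370  ≥ 347.5 → median here
  km 66 (Southcross, w=250) → cum 620
  km 96 (Northgate, w=75) → cum 695
Optimal location: km 60.

x = 60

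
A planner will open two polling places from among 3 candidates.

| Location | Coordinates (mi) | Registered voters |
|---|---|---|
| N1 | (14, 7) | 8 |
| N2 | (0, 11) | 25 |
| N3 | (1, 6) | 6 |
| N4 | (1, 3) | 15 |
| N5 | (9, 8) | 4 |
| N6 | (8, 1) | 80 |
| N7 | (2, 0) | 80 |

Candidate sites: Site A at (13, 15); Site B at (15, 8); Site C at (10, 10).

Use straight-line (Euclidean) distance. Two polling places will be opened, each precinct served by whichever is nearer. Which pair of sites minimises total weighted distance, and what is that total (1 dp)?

{Site B, Site C}, total 2263.7

Evaluate every pair (each demand assigned to the nearer of the two):
  {Site B, Site C}: total = 2263.7
  {Site A, Site C}: total = 2292.4
  {Site A, Site B}: total = 2696.3
Best pair: {Site B, Site C} with total 2263.7.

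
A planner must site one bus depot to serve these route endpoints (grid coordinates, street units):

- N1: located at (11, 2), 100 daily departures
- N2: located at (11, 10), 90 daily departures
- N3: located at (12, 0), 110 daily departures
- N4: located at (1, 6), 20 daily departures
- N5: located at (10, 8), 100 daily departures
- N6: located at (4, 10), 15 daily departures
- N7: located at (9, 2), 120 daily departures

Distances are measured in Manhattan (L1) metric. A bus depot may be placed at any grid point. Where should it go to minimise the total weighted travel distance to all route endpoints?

Manhattan distance separates: Σwᵢ(|x−xᵢ|+|y−yᵢ|) = Σwᵢ|x−xᵢ| + Σwᵢ|y−yᵢ|, so x and y are optimised independently as 1-D weighted medians.
Total weight W = 555; half = 277.5.
x-coordinate, sorted with cumulative weight:
  x=1 (N4, w=20) cum 20
  x=4 (N6, w=15) cum 35
  x=9 (N7, w=120) cum 155
  x=10 (N5, w=100) cum 255
  x=11 (N1, w=100) cum 355  ← median
  x=11 (N2, w=90) cum 445
  x=12 (N3, w=110) cum 555
⇒ x* = 11
y-coordinate, sorted with cumulative weight:
  y=0 (N3, w=110) cum 110
  y=2 (N1, w=100) cum 210
  y=2 (N7, w=120) cum 330  ← median
  y=6 (N4, w=20) cum 350
  y=8 (N5, w=100) cum 450
  y=10 (N2, w=90) cum 540
  y=10 (N6, w=15) cum 555
⇒ y* = 2

(11, 2)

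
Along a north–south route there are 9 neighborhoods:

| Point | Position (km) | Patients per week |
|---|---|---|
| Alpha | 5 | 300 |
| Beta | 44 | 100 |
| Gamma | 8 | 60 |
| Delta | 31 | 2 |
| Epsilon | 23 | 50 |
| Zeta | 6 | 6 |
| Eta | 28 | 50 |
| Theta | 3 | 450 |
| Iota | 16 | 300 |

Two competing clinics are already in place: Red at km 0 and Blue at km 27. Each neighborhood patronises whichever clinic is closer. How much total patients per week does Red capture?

The indifferent point is the midpoint (0+27)/2 = 13.5; neighborhoods left of it (closer to Red at 0) go to Red, those right go to Blue.
  Theta at 3 (w=450) → Red
  Alpha at 5 (w=300) → Red
  Zeta at 6 (w=6) → Red
  Gamma at 8 (w=60) → Red
  Iota at 16 (w=300) → Blue
  Epsilon at 23 (w=50) → Blue
  Eta at 28 (w=50) → Blue
  Delta at 31 (w=2) → Blue
  Beta at 44 (w=100) → Blue
Red captures 816; Blue captures 502.

816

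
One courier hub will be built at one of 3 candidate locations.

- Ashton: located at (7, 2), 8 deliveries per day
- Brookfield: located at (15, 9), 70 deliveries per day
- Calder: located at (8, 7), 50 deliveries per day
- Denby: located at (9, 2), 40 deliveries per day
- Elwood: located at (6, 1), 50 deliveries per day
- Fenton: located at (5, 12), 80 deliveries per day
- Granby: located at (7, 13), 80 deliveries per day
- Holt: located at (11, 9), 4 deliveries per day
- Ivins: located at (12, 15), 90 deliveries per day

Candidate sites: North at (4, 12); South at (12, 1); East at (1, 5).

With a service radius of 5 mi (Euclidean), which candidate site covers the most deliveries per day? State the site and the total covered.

Coverage radius r = 5 mi; a point is covered iff (Δx)²+(Δy)² ≤ 5² = 25.
  North (4, 12): covers {Fenton, Granby} → 160
  South (12, 1): covers {Denby} → 40
  East (1, 5): covers {none} → 0
Maximum coverage at North: 160 deliveries per day.

North, covering 160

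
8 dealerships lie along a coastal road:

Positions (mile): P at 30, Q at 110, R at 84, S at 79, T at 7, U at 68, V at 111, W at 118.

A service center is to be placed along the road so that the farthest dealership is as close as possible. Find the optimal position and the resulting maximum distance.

The 1-center on a line is the midpoint of the two extreme points: leftmost at 7, rightmost at 118.
Optimal location = (7 + 118)/2 = 62.5; maximum distance = (118 − 7)/2 = 55.5.

location 62.5, max distance 55.5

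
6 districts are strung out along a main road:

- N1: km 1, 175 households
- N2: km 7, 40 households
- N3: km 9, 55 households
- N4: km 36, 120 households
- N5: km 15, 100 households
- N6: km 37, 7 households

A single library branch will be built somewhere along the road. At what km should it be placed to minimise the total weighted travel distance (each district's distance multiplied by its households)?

x = 9

For a sum of weighted absolute distances on a line, the optimum is the weighted median (not the mean). Total weight W = 497; half-weight = 248.5.
Sort by position and accumulate weight:
  km 1 (N1, w=175) → cum 175
  km 7 (N2, w=40) → cum 215
  km 9 (N3, w=55) → cum 270  ≥ 248.5 → median here
  km 15 (N5, w=100) → cum 370
  km 36 (N4, w=120) → cum 490
  km 37 (N6, w=7) → cum 497
Optimal location: km 9.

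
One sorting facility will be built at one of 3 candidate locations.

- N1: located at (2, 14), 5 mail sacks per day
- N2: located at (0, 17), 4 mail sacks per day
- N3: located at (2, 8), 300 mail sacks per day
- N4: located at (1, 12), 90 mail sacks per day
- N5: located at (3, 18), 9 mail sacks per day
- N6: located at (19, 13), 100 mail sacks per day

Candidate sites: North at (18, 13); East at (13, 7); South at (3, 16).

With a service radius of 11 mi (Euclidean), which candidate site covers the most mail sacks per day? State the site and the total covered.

South, covering 408

Coverage radius r = 11 mi; a point is covered iff (Δx)²+(Δy)² ≤ 11² = 121.
  North (18, 13): covers {N6} → 100
  East (13, 7): covers {N6} → 100
  South (3, 16): covers {N1, N2, N3, N4, N5} → 408
Maximum coverage at South: 408 mail sacks per day.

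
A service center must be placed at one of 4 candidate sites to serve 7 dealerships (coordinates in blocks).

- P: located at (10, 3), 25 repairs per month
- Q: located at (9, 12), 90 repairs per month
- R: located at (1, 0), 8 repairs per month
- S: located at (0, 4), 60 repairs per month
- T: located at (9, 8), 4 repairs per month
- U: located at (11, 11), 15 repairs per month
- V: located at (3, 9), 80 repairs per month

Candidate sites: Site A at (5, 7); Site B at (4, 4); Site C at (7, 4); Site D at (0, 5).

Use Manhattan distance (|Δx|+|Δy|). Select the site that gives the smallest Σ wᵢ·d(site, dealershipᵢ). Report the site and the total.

Site A, total 2093 blocks

Total weighted distance at each candidate:
  Site A (5, 7): total = 2093
  Site B (4, 4): total = 2367
  Site C (7, 4): total = 2409
  Site D (0, 5): total = 2711
Minimum is at Site A with total 2093 blocks.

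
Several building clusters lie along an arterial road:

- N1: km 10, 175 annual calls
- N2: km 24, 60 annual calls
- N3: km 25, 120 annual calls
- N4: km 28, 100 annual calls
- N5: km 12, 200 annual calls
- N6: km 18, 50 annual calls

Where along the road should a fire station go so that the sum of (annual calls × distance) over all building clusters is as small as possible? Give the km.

For a sum of weighted absolute distances on a line, the optimum is the weighted median (not the mean). Total weight W = 705; half-weight = 352.5.
Sort by position and accumulate weight:
  km 10 (N1, w=175) → cum 175
  km 12 (N5, w=200) → cum 375  ≥ 352.5 → median here
  km 18 (N6, w=50) → cum 425
  km 24 (N2, w=60) → cum 485
  km 25 (N3, w=120) → cum 605
  km 28 (N4, w=100) → cum 705
Optimal location: km 12.

x = 12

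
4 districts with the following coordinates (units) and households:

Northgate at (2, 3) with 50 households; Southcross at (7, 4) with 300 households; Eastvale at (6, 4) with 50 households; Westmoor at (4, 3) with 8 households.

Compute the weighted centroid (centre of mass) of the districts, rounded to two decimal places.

The minimiser of Σwᵢ‖p−pᵢ‖² is the weighted centroid p* = (Σwᵢpᵢ)/(Σwᵢ).
Σwᵢ = 408.
Σwᵢxᵢ = 50·2 + 300·7 + 50·6 + 8·4 = 2532.
Σwᵢyᵢ = 50·3 + 300·4 + 50·4 + 8·3 = 1574.
x* = 2532/408 = 6.21, y* = 1574/408 = 3.86.

(6.21, 3.86)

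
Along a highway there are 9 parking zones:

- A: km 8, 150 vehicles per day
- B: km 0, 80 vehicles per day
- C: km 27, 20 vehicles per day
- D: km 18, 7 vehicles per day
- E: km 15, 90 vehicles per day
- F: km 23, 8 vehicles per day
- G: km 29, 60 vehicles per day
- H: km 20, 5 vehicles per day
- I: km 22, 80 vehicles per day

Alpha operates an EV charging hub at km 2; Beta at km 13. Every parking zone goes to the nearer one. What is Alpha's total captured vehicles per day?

80

The indifferent point is the midpoint (2+13)/2 = 7.5; parking zones left of it (closer to Alpha at 2) go to Alpha, those right go to Beta.
  B at 0 (w=80) → Alpha
  A at 8 (w=150) → Beta
  E at 15 (w=90) → Beta
  D at 18 (w=7) → Beta
  H at 20 (w=5) → Beta
  I at 22 (w=80) → Beta
  F at 23 (w=8) → Beta
  C at 27 (w=20) → Beta
  G at 29 (w=60) → Beta
Alpha captures 80; Beta captures 420.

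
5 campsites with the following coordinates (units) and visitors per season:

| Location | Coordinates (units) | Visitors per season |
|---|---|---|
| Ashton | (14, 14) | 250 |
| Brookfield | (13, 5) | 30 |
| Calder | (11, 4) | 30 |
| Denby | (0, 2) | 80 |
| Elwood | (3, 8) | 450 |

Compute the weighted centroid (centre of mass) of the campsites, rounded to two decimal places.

The minimiser of Σwᵢ‖p−pᵢ‖² is the weighted centroid p* = (Σwᵢpᵢ)/(Σwᵢ).
Σwᵢ = 840.
Σwᵢxᵢ = 250·14 + 30·13 + 30·11 + 80·0 + 450·3 = 5570.
Σwᵢyᵢ = 250·14 + 30·5 + 30·4 + 80·2 + 450·8 = 7530.
x* = 5570/840 = 6.63, y* = 7530/840 = 8.96.

(6.63, 8.96)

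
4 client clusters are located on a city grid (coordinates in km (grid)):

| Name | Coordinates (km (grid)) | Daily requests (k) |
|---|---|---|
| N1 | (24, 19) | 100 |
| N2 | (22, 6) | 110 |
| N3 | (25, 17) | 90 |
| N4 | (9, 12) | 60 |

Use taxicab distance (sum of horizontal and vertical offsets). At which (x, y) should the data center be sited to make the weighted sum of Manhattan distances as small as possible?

Manhattan distance separates: Σwᵢ(|x−xᵢ|+|y−yᵢ|) = Σwᵢ|x−xᵢ| + Σwᵢ|y−yᵢ|, so x and y are optimised independently as 1-D weighted medians.
Total weight W = 360; half = 180.
x-coordinate, sorted with cumulative weight:
  x=9 (N4, w=60) cum 60
  x=22 (N2, w=110) cum 170
  x=24 (N1, w=100) cum 270  ← median
  x=25 (N3, w=90) cum 360
⇒ x* = 24
y-coordinate, sorted with cumulative weight:
  y=6 (N2, w=110) cum 110
  y=12 (N4, w=60) cum 170
  y=17 (N3, w=90) cum 260  ← median
  y=19 (N1, w=100) cum 360
⇒ y* = 17

(24, 17)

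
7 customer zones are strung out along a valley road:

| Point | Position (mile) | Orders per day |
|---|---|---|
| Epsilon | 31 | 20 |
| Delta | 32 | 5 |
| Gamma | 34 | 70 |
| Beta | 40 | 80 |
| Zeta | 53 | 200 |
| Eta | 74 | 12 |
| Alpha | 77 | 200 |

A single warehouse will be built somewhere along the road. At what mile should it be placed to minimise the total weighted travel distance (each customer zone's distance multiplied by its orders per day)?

For a sum of weighted absolute distances on a line, the optimum is the weighted median (not the mean). Total weight W = 587; half-weight = 293.5.
Sort by position and accumulate weight:
  mile 31 (Epsilon, w=20) → cum 20
  mile 32 (Delta, w=5) → cum 25
  mile 34 (Gamma, w=70) → cum 95
  mile 40 (Beta, w=80) → cum 175
  mile 53 (Zeta, w=200) → cum 375  ≥ 293.5 → median here
  mile 74 (Eta, w=12) → cum 387
  mile 77 (Alpha, w=200) → cum 587
Optimal location: mile 53.

x = 53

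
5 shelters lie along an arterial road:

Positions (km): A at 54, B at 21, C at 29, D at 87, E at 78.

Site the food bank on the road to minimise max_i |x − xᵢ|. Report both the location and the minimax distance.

The 1-center on a line is the midpoint of the two extreme points: leftmost at 21, rightmost at 87.
Optimal location = (21 + 87)/2 = 54; maximum distance = (87 − 21)/2 = 33.

location 54, max distance 33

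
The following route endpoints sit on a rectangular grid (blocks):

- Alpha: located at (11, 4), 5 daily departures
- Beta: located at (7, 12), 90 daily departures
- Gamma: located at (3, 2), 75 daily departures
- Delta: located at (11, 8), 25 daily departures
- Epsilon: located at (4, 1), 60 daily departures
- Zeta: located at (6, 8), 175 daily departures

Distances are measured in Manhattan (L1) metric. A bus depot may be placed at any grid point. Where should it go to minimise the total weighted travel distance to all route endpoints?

(6, 8)

Manhattan distance separates: Σwᵢ(|x−xᵢ|+|y−yᵢ|) = Σwᵢ|x−xᵢ| + Σwᵢ|y−yᵢ|, so x and y are optimised independently as 1-D weighted medians.
Total weight W = 430; half = 215.
x-coordinate, sorted with cumulative weight:
  x=3 (Gamma, w=75) cum 75
  x=4 (Epsilon, w=60) cum 135
  x=6 (Zeta, w=175) cum 310  ← median
  x=7 (Beta, w=90) cum 400
  x=11 (Alpha, w=5) cum 405
  x=11 (Delta, w=25) cum 430
⇒ x* = 6
y-coordinate, sorted with cumulative weight:
  y=1 (Epsilon, w=60) cum 60
  y=2 (Gamma, w=75) cum 135
  y=4 (Alpha, w=5) cum 140
  y=8 (Delta, w=25) cum 165
  y=8 (Zeta, w=175) cum 340  ← median
  y=12 (Beta, w=90) cum 430
⇒ y* = 8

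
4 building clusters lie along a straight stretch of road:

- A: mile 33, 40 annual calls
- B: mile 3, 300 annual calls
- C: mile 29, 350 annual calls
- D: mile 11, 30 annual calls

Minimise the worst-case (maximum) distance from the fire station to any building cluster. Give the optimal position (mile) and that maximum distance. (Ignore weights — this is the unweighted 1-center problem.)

The 1-center on a line is the midpoint of the two extreme points: leftmost at 3, rightmost at 33.
Optimal location = (3 + 33)/2 = 18; maximum distance = (33 − 3)/2 = 15.

location 18, max distance 15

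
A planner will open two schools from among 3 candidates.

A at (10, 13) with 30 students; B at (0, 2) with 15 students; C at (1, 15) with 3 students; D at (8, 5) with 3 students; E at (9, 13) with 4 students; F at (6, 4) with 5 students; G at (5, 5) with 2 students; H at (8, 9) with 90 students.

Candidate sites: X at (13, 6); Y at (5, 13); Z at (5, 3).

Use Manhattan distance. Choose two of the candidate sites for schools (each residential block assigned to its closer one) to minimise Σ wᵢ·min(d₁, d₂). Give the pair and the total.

{Y, Z}, total 933

Evaluate every pair (each demand assigned to the nearer of the two):
  {Y, Z}: total = 933
  {X, Y}: total = 1133
  {X, Z}: total = 1231
Best pair: {Y, Z} with total 933.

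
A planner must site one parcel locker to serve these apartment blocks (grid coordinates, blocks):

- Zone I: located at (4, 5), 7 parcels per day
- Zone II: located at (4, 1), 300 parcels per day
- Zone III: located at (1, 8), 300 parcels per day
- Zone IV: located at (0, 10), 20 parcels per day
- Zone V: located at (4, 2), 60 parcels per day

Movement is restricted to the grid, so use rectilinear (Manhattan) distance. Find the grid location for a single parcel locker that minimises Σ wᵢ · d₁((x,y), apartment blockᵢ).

Manhattan distance separates: Σwᵢ(|x−xᵢ|+|y−yᵢ|) = Σwᵢ|x−xᵢ| + Σwᵢ|y−yᵢ|, so x and y are optimised independently as 1-D weighted medians.
Total weight W = 687; half = 343.5.
x-coordinate, sorted with cumulative weight:
  x=0 (Zone IV, w=20) cum 20
  x=1 (Zone III, w=300) cum 320
  x=4 (Zone I, w=7) cum 327
  x=4 (Zone II, w=300) cum 627  ← median
  x=4 (Zone V, w=60) cum 687
⇒ x* = 4
y-coordinate, sorted with cumulative weight:
  y=1 (Zone II, w=300) cum 300
  y=2 (Zone V, w=60) cum 360  ← median
  y=5 (Zone I, w=7) cum 367
  y=8 (Zone III, w=300) cum 667
  y=10 (Zone IV, w=20) cum 687
⇒ y* = 2

(4, 2)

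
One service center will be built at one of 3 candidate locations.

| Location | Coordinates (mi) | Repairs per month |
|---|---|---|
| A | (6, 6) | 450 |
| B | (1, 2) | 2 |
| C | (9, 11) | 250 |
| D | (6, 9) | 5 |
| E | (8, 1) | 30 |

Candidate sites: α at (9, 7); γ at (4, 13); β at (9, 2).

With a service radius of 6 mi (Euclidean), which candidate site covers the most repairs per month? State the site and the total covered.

Coverage radius r = 6 mi; a point is covered iff (Δx)²+(Δy)² ≤ 6² = 36.
  α (9, 7): covers {A, C, D} → 705
  γ (4, 13): covers {C, D} → 255
  β (9, 2): covers {A, E} → 480
Maximum coverage at α: 705 repairs per month.

α, covering 705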